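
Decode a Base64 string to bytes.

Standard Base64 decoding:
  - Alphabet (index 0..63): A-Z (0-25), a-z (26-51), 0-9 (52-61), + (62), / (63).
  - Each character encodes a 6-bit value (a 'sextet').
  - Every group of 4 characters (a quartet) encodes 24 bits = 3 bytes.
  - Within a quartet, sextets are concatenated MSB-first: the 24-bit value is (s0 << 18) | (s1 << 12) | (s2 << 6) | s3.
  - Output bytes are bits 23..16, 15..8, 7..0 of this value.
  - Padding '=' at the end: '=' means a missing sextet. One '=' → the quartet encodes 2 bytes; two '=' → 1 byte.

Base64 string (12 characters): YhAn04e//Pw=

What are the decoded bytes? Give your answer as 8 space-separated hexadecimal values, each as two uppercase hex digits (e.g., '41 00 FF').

After char 0 ('Y'=24): chars_in_quartet=1 acc=0x18 bytes_emitted=0
After char 1 ('h'=33): chars_in_quartet=2 acc=0x621 bytes_emitted=0
After char 2 ('A'=0): chars_in_quartet=3 acc=0x18840 bytes_emitted=0
After char 3 ('n'=39): chars_in_quartet=4 acc=0x621027 -> emit 62 10 27, reset; bytes_emitted=3
After char 4 ('0'=52): chars_in_quartet=1 acc=0x34 bytes_emitted=3
After char 5 ('4'=56): chars_in_quartet=2 acc=0xD38 bytes_emitted=3
After char 6 ('e'=30): chars_in_quartet=3 acc=0x34E1E bytes_emitted=3
After char 7 ('/'=63): chars_in_quartet=4 acc=0xD387BF -> emit D3 87 BF, reset; bytes_emitted=6
After char 8 ('/'=63): chars_in_quartet=1 acc=0x3F bytes_emitted=6
After char 9 ('P'=15): chars_in_quartet=2 acc=0xFCF bytes_emitted=6
After char 10 ('w'=48): chars_in_quartet=3 acc=0x3F3F0 bytes_emitted=6
Padding '=': partial quartet acc=0x3F3F0 -> emit FC FC; bytes_emitted=8

Answer: 62 10 27 D3 87 BF FC FC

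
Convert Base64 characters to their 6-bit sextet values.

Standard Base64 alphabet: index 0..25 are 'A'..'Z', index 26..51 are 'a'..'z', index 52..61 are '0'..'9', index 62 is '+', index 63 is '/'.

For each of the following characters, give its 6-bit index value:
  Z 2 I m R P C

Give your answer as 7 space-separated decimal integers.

Answer: 25 54 8 38 17 15 2

Derivation:
'Z': A..Z range, ord('Z') − ord('A') = 25
'2': 0..9 range, 52 + ord('2') − ord('0') = 54
'I': A..Z range, ord('I') − ord('A') = 8
'm': a..z range, 26 + ord('m') − ord('a') = 38
'R': A..Z range, ord('R') − ord('A') = 17
'P': A..Z range, ord('P') − ord('A') = 15
'C': A..Z range, ord('C') − ord('A') = 2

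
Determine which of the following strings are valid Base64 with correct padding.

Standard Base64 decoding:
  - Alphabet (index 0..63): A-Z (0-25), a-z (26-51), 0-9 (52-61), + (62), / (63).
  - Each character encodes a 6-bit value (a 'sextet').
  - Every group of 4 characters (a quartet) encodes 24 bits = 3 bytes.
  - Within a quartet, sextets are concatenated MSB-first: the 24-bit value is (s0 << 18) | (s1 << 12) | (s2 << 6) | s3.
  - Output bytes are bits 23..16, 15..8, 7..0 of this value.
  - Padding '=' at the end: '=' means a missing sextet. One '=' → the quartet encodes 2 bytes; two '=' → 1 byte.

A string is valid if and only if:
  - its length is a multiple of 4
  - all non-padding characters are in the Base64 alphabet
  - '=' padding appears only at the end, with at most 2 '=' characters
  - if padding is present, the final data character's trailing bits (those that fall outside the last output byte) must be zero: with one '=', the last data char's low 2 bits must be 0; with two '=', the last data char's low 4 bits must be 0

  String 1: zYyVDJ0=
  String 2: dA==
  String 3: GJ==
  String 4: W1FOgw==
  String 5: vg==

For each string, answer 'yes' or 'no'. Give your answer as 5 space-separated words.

Answer: yes yes no yes yes

Derivation:
String 1: 'zYyVDJ0=' → valid
String 2: 'dA==' → valid
String 3: 'GJ==' → invalid (bad trailing bits)
String 4: 'W1FOgw==' → valid
String 5: 'vg==' → valid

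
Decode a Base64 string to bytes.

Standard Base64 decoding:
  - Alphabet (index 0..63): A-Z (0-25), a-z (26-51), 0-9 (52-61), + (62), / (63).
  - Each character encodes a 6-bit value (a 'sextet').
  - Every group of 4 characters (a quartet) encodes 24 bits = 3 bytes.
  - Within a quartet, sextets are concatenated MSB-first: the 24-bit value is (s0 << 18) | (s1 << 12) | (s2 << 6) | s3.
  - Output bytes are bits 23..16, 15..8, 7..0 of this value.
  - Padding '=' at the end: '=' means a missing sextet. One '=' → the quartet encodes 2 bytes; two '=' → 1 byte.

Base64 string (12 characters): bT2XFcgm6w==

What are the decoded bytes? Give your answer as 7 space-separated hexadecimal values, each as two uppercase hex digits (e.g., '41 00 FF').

After char 0 ('b'=27): chars_in_quartet=1 acc=0x1B bytes_emitted=0
After char 1 ('T'=19): chars_in_quartet=2 acc=0x6D3 bytes_emitted=0
After char 2 ('2'=54): chars_in_quartet=3 acc=0x1B4F6 bytes_emitted=0
After char 3 ('X'=23): chars_in_quartet=4 acc=0x6D3D97 -> emit 6D 3D 97, reset; bytes_emitted=3
After char 4 ('F'=5): chars_in_quartet=1 acc=0x5 bytes_emitted=3
After char 5 ('c'=28): chars_in_quartet=2 acc=0x15C bytes_emitted=3
After char 6 ('g'=32): chars_in_quartet=3 acc=0x5720 bytes_emitted=3
After char 7 ('m'=38): chars_in_quartet=4 acc=0x15C826 -> emit 15 C8 26, reset; bytes_emitted=6
After char 8 ('6'=58): chars_in_quartet=1 acc=0x3A bytes_emitted=6
After char 9 ('w'=48): chars_in_quartet=2 acc=0xEB0 bytes_emitted=6
Padding '==': partial quartet acc=0xEB0 -> emit EB; bytes_emitted=7

Answer: 6D 3D 97 15 C8 26 EB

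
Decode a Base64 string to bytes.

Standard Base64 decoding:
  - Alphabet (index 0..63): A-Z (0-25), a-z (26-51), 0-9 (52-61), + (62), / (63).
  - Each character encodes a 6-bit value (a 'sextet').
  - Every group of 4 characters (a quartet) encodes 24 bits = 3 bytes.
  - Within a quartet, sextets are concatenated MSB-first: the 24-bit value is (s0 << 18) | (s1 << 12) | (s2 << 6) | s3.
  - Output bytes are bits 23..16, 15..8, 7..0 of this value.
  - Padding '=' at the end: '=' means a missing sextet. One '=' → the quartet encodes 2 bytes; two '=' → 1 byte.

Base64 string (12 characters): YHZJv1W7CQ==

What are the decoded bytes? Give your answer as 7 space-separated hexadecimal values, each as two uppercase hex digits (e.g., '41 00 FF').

After char 0 ('Y'=24): chars_in_quartet=1 acc=0x18 bytes_emitted=0
After char 1 ('H'=7): chars_in_quartet=2 acc=0x607 bytes_emitted=0
After char 2 ('Z'=25): chars_in_quartet=3 acc=0x181D9 bytes_emitted=0
After char 3 ('J'=9): chars_in_quartet=4 acc=0x607649 -> emit 60 76 49, reset; bytes_emitted=3
After char 4 ('v'=47): chars_in_quartet=1 acc=0x2F bytes_emitted=3
After char 5 ('1'=53): chars_in_quartet=2 acc=0xBF5 bytes_emitted=3
After char 6 ('W'=22): chars_in_quartet=3 acc=0x2FD56 bytes_emitted=3
After char 7 ('7'=59): chars_in_quartet=4 acc=0xBF55BB -> emit BF 55 BB, reset; bytes_emitted=6
After char 8 ('C'=2): chars_in_quartet=1 acc=0x2 bytes_emitted=6
After char 9 ('Q'=16): chars_in_quartet=2 acc=0x90 bytes_emitted=6
Padding '==': partial quartet acc=0x90 -> emit 09; bytes_emitted=7

Answer: 60 76 49 BF 55 BB 09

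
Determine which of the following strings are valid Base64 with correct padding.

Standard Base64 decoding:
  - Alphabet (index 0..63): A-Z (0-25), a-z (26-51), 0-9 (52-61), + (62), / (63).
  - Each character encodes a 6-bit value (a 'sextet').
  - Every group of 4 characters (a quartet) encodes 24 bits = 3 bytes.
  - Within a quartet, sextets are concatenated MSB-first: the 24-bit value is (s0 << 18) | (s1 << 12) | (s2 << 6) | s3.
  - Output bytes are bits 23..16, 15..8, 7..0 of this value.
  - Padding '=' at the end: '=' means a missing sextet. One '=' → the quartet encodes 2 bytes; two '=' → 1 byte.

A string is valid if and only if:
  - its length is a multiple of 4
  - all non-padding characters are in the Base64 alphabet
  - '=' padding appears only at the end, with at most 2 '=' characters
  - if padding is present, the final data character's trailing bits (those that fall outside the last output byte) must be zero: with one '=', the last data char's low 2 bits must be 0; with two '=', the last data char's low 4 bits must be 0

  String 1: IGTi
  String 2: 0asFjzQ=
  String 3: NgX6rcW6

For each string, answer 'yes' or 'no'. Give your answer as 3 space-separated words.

String 1: 'IGTi' → valid
String 2: '0asFjzQ=' → valid
String 3: 'NgX6rcW6' → valid

Answer: yes yes yes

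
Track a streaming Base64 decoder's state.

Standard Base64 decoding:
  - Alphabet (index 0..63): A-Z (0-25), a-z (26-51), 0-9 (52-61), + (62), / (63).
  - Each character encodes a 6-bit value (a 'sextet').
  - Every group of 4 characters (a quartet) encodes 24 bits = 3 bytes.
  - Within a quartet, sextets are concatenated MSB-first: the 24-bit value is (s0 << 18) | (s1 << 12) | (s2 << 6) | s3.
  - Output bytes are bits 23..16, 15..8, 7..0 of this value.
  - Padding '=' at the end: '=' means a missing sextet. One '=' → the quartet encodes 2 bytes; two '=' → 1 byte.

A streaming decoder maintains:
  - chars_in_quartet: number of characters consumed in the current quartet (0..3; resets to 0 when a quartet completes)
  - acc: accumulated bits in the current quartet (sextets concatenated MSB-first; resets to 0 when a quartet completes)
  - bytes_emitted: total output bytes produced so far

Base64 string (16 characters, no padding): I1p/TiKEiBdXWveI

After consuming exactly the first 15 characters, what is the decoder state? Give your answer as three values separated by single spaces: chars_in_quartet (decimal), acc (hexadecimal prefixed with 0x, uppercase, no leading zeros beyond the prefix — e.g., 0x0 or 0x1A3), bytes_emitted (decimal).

Answer: 3 0x16BDE 9

Derivation:
After char 0 ('I'=8): chars_in_quartet=1 acc=0x8 bytes_emitted=0
After char 1 ('1'=53): chars_in_quartet=2 acc=0x235 bytes_emitted=0
After char 2 ('p'=41): chars_in_quartet=3 acc=0x8D69 bytes_emitted=0
After char 3 ('/'=63): chars_in_quartet=4 acc=0x235A7F -> emit 23 5A 7F, reset; bytes_emitted=3
After char 4 ('T'=19): chars_in_quartet=1 acc=0x13 bytes_emitted=3
After char 5 ('i'=34): chars_in_quartet=2 acc=0x4E2 bytes_emitted=3
After char 6 ('K'=10): chars_in_quartet=3 acc=0x1388A bytes_emitted=3
After char 7 ('E'=4): chars_in_quartet=4 acc=0x4E2284 -> emit 4E 22 84, reset; bytes_emitted=6
After char 8 ('i'=34): chars_in_quartet=1 acc=0x22 bytes_emitted=6
After char 9 ('B'=1): chars_in_quartet=2 acc=0x881 bytes_emitted=6
After char 10 ('d'=29): chars_in_quartet=3 acc=0x2205D bytes_emitted=6
After char 11 ('X'=23): chars_in_quartet=4 acc=0x881757 -> emit 88 17 57, reset; bytes_emitted=9
After char 12 ('W'=22): chars_in_quartet=1 acc=0x16 bytes_emitted=9
After char 13 ('v'=47): chars_in_quartet=2 acc=0x5AF bytes_emitted=9
After char 14 ('e'=30): chars_in_quartet=3 acc=0x16BDE bytes_emitted=9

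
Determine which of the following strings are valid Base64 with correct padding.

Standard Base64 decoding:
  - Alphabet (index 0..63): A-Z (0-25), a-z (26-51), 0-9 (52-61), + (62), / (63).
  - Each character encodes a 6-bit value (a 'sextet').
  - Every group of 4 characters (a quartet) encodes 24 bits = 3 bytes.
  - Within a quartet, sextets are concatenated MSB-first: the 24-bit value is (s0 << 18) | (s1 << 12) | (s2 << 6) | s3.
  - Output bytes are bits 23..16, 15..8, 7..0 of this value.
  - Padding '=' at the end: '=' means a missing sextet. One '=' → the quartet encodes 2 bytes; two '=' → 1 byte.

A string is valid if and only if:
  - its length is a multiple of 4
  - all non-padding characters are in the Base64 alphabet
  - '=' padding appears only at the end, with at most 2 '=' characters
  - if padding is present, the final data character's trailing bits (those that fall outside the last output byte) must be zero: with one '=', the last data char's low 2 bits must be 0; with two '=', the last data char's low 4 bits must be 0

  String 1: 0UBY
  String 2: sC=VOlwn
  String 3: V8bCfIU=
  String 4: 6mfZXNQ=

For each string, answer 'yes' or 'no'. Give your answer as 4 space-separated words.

String 1: '0UBY' → valid
String 2: 'sC=VOlwn' → invalid (bad char(s): ['=']; '=' in middle)
String 3: 'V8bCfIU=' → valid
String 4: '6mfZXNQ=' → valid

Answer: yes no yes yes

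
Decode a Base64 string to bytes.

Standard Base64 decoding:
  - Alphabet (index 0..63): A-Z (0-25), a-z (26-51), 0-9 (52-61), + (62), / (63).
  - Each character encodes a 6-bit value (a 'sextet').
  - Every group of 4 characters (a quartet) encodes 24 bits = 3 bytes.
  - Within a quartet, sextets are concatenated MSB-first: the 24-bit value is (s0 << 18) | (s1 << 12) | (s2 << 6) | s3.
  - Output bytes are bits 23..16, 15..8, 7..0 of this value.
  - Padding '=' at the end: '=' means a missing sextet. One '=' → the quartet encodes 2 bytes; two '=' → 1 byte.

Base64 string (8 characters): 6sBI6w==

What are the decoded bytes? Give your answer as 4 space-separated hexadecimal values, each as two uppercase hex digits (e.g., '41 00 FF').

Answer: EA C0 48 EB

Derivation:
After char 0 ('6'=58): chars_in_quartet=1 acc=0x3A bytes_emitted=0
After char 1 ('s'=44): chars_in_quartet=2 acc=0xEAC bytes_emitted=0
After char 2 ('B'=1): chars_in_quartet=3 acc=0x3AB01 bytes_emitted=0
After char 3 ('I'=8): chars_in_quartet=4 acc=0xEAC048 -> emit EA C0 48, reset; bytes_emitted=3
After char 4 ('6'=58): chars_in_quartet=1 acc=0x3A bytes_emitted=3
After char 5 ('w'=48): chars_in_quartet=2 acc=0xEB0 bytes_emitted=3
Padding '==': partial quartet acc=0xEB0 -> emit EB; bytes_emitted=4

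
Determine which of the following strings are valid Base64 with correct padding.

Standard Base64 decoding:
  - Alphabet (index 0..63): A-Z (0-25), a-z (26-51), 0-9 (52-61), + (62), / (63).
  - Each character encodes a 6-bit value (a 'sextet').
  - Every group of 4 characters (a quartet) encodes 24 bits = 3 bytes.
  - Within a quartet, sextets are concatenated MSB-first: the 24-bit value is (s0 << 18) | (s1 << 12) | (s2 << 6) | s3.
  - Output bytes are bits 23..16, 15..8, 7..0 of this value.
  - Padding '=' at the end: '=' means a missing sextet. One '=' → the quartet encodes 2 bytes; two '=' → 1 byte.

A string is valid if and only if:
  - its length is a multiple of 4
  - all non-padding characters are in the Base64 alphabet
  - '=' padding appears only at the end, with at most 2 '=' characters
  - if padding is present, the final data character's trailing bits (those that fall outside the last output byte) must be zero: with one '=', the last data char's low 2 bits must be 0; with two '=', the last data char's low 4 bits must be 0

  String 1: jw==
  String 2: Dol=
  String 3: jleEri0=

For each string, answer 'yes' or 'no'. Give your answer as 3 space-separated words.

String 1: 'jw==' → valid
String 2: 'Dol=' → invalid (bad trailing bits)
String 3: 'jleEri0=' → valid

Answer: yes no yes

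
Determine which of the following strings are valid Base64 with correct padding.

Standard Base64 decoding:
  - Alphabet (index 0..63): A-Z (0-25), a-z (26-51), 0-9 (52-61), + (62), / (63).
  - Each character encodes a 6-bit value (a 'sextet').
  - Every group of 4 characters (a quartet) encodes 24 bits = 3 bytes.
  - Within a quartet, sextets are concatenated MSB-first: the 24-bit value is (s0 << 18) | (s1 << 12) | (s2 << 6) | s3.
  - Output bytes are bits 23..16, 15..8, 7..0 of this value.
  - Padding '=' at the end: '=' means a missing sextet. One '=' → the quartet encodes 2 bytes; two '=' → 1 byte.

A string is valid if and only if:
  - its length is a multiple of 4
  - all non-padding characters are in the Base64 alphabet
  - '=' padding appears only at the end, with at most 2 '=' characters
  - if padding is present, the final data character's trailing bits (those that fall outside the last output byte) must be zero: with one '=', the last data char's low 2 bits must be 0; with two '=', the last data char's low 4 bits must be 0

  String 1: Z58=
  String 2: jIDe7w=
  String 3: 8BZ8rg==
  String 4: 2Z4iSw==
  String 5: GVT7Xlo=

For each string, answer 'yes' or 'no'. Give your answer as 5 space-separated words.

String 1: 'Z58=' → valid
String 2: 'jIDe7w=' → invalid (len=7 not mult of 4)
String 3: '8BZ8rg==' → valid
String 4: '2Z4iSw==' → valid
String 5: 'GVT7Xlo=' → valid

Answer: yes no yes yes yes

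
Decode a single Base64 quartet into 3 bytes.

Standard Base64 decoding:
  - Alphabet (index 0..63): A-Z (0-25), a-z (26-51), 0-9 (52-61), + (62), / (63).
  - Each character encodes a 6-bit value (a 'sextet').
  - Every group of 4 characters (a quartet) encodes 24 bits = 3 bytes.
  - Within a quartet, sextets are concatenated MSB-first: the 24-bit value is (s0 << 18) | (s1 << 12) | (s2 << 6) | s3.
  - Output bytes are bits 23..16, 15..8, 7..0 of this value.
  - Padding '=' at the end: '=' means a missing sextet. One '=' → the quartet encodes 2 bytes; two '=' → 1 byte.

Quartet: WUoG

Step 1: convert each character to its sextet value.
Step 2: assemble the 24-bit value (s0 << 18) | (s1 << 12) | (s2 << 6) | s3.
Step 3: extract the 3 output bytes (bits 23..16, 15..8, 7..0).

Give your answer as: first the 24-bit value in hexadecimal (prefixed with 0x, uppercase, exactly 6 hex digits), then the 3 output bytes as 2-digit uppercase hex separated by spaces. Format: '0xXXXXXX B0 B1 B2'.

Sextets: W=22, U=20, o=40, G=6
24-bit: (22<<18) | (20<<12) | (40<<6) | 6
      = 0x580000 | 0x014000 | 0x000A00 | 0x000006
      = 0x594A06
Bytes: (v>>16)&0xFF=59, (v>>8)&0xFF=4A, v&0xFF=06

Answer: 0x594A06 59 4A 06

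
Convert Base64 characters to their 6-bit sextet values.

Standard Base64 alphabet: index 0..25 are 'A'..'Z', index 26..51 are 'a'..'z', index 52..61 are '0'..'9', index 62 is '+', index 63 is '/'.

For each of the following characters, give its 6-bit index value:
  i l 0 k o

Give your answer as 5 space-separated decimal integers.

'i': a..z range, 26 + ord('i') − ord('a') = 34
'l': a..z range, 26 + ord('l') − ord('a') = 37
'0': 0..9 range, 52 + ord('0') − ord('0') = 52
'k': a..z range, 26 + ord('k') − ord('a') = 36
'o': a..z range, 26 + ord('o') − ord('a') = 40

Answer: 34 37 52 36 40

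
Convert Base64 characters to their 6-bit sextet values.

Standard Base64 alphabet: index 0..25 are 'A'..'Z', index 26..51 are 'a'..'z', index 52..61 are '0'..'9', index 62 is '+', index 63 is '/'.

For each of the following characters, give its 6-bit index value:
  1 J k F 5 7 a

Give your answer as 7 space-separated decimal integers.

'1': 0..9 range, 52 + ord('1') − ord('0') = 53
'J': A..Z range, ord('J') − ord('A') = 9
'k': a..z range, 26 + ord('k') − ord('a') = 36
'F': A..Z range, ord('F') − ord('A') = 5
'5': 0..9 range, 52 + ord('5') − ord('0') = 57
'7': 0..9 range, 52 + ord('7') − ord('0') = 59
'a': a..z range, 26 + ord('a') − ord('a') = 26

Answer: 53 9 36 5 57 59 26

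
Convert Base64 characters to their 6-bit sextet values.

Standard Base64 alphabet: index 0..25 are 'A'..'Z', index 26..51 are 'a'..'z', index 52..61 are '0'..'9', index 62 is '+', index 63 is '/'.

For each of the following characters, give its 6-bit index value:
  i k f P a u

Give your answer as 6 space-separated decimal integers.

'i': a..z range, 26 + ord('i') − ord('a') = 34
'k': a..z range, 26 + ord('k') − ord('a') = 36
'f': a..z range, 26 + ord('f') − ord('a') = 31
'P': A..Z range, ord('P') − ord('A') = 15
'a': a..z range, 26 + ord('a') − ord('a') = 26
'u': a..z range, 26 + ord('u') − ord('a') = 46

Answer: 34 36 31 15 26 46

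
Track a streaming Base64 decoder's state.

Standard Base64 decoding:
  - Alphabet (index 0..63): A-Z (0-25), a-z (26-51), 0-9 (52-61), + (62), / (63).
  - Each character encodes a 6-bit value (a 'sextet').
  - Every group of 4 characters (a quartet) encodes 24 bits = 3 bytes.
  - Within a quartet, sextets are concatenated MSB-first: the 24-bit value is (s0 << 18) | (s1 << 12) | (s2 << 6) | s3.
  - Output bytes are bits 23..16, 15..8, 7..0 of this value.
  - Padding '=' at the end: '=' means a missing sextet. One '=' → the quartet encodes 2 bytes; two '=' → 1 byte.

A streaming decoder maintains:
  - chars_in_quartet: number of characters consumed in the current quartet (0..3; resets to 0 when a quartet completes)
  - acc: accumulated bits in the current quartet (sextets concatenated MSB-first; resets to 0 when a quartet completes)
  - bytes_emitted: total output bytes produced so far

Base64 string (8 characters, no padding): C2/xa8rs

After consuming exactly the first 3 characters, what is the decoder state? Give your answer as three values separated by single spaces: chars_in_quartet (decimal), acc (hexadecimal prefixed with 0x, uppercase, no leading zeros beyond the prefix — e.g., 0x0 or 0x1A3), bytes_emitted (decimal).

Answer: 3 0x2DBF 0

Derivation:
After char 0 ('C'=2): chars_in_quartet=1 acc=0x2 bytes_emitted=0
After char 1 ('2'=54): chars_in_quartet=2 acc=0xB6 bytes_emitted=0
After char 2 ('/'=63): chars_in_quartet=3 acc=0x2DBF bytes_emitted=0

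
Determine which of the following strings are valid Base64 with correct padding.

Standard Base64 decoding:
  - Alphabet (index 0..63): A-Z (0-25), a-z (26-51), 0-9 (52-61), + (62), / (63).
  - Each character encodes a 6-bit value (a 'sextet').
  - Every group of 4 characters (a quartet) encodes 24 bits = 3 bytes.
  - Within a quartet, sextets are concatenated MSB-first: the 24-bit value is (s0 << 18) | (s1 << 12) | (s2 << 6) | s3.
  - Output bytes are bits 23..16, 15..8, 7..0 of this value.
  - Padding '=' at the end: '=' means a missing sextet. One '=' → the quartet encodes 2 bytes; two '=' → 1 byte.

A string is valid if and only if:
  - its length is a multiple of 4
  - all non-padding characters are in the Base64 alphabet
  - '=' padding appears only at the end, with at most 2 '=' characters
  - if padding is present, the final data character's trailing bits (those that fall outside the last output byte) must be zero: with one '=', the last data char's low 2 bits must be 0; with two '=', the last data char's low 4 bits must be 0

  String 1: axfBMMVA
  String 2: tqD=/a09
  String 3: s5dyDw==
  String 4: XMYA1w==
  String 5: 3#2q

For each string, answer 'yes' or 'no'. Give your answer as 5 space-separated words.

Answer: yes no yes yes no

Derivation:
String 1: 'axfBMMVA' → valid
String 2: 'tqD=/a09' → invalid (bad char(s): ['=']; '=' in middle)
String 3: 's5dyDw==' → valid
String 4: 'XMYA1w==' → valid
String 5: '3#2q' → invalid (bad char(s): ['#'])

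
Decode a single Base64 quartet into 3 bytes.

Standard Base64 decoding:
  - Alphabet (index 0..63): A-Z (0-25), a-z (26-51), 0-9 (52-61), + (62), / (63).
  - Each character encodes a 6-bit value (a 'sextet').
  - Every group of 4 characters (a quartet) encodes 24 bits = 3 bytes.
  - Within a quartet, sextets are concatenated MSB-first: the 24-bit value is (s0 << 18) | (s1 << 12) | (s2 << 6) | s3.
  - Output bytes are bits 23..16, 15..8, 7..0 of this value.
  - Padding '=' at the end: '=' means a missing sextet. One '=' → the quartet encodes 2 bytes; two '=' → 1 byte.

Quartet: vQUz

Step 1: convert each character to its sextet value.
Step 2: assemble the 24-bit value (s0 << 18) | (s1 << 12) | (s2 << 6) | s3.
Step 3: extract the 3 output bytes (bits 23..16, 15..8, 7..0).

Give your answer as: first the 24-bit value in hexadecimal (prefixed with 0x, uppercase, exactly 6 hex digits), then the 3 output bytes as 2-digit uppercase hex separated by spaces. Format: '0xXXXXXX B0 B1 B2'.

Sextets: v=47, Q=16, U=20, z=51
24-bit: (47<<18) | (16<<12) | (20<<6) | 51
      = 0xBC0000 | 0x010000 | 0x000500 | 0x000033
      = 0xBD0533
Bytes: (v>>16)&0xFF=BD, (v>>8)&0xFF=05, v&0xFF=33

Answer: 0xBD0533 BD 05 33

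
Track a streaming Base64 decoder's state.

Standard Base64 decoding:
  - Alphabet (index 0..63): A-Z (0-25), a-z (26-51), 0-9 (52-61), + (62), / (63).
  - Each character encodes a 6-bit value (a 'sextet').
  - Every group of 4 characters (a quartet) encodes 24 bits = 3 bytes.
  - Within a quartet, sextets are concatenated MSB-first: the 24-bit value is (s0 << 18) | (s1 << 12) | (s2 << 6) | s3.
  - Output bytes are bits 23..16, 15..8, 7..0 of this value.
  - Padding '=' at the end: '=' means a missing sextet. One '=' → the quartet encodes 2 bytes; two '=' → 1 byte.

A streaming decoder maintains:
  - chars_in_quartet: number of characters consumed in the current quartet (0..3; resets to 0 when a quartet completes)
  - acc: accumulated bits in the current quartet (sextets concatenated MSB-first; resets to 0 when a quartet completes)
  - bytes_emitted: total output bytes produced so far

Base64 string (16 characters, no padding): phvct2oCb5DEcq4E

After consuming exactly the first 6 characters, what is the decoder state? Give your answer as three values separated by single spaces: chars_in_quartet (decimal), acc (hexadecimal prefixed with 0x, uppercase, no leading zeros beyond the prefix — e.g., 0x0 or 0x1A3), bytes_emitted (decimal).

After char 0 ('p'=41): chars_in_quartet=1 acc=0x29 bytes_emitted=0
After char 1 ('h'=33): chars_in_quartet=2 acc=0xA61 bytes_emitted=0
After char 2 ('v'=47): chars_in_quartet=3 acc=0x2986F bytes_emitted=0
After char 3 ('c'=28): chars_in_quartet=4 acc=0xA61BDC -> emit A6 1B DC, reset; bytes_emitted=3
After char 4 ('t'=45): chars_in_quartet=1 acc=0x2D bytes_emitted=3
After char 5 ('2'=54): chars_in_quartet=2 acc=0xB76 bytes_emitted=3

Answer: 2 0xB76 3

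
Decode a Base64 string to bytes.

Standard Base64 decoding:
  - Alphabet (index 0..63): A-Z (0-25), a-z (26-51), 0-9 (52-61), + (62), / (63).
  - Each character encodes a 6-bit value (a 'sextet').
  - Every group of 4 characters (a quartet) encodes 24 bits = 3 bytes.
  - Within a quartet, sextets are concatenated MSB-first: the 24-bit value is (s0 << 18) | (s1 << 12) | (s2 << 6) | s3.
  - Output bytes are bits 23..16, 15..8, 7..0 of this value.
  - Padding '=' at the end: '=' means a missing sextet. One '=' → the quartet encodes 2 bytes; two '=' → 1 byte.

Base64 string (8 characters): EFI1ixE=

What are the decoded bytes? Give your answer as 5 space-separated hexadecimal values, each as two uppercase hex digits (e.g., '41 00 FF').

Answer: 10 52 35 8B 11

Derivation:
After char 0 ('E'=4): chars_in_quartet=1 acc=0x4 bytes_emitted=0
After char 1 ('F'=5): chars_in_quartet=2 acc=0x105 bytes_emitted=0
After char 2 ('I'=8): chars_in_quartet=3 acc=0x4148 bytes_emitted=0
After char 3 ('1'=53): chars_in_quartet=4 acc=0x105235 -> emit 10 52 35, reset; bytes_emitted=3
After char 4 ('i'=34): chars_in_quartet=1 acc=0x22 bytes_emitted=3
After char 5 ('x'=49): chars_in_quartet=2 acc=0x8B1 bytes_emitted=3
After char 6 ('E'=4): chars_in_quartet=3 acc=0x22C44 bytes_emitted=3
Padding '=': partial quartet acc=0x22C44 -> emit 8B 11; bytes_emitted=5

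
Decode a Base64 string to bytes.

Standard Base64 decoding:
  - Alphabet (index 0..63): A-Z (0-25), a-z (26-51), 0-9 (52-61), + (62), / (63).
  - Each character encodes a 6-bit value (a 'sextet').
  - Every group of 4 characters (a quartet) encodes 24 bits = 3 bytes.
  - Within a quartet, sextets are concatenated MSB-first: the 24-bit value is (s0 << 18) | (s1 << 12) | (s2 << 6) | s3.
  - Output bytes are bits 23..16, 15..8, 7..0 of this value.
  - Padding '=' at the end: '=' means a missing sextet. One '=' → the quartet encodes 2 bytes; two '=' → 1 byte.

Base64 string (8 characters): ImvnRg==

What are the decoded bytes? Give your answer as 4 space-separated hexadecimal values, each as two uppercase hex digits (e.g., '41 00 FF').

After char 0 ('I'=8): chars_in_quartet=1 acc=0x8 bytes_emitted=0
After char 1 ('m'=38): chars_in_quartet=2 acc=0x226 bytes_emitted=0
After char 2 ('v'=47): chars_in_quartet=3 acc=0x89AF bytes_emitted=0
After char 3 ('n'=39): chars_in_quartet=4 acc=0x226BE7 -> emit 22 6B E7, reset; bytes_emitted=3
After char 4 ('R'=17): chars_in_quartet=1 acc=0x11 bytes_emitted=3
After char 5 ('g'=32): chars_in_quartet=2 acc=0x460 bytes_emitted=3
Padding '==': partial quartet acc=0x460 -> emit 46; bytes_emitted=4

Answer: 22 6B E7 46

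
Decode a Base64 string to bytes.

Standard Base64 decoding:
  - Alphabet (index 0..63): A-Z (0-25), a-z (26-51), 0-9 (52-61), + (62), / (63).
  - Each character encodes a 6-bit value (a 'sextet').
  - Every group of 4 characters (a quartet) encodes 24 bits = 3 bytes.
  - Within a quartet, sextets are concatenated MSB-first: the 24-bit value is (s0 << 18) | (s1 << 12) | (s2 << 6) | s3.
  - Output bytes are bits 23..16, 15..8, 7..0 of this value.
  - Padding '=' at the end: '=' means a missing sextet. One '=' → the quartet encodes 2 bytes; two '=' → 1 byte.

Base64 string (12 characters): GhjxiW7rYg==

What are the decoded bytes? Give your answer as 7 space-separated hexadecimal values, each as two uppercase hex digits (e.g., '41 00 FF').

After char 0 ('G'=6): chars_in_quartet=1 acc=0x6 bytes_emitted=0
After char 1 ('h'=33): chars_in_quartet=2 acc=0x1A1 bytes_emitted=0
After char 2 ('j'=35): chars_in_quartet=3 acc=0x6863 bytes_emitted=0
After char 3 ('x'=49): chars_in_quartet=4 acc=0x1A18F1 -> emit 1A 18 F1, reset; bytes_emitted=3
After char 4 ('i'=34): chars_in_quartet=1 acc=0x22 bytes_emitted=3
After char 5 ('W'=22): chars_in_quartet=2 acc=0x896 bytes_emitted=3
After char 6 ('7'=59): chars_in_quartet=3 acc=0x225BB bytes_emitted=3
After char 7 ('r'=43): chars_in_quartet=4 acc=0x896EEB -> emit 89 6E EB, reset; bytes_emitted=6
After char 8 ('Y'=24): chars_in_quartet=1 acc=0x18 bytes_emitted=6
After char 9 ('g'=32): chars_in_quartet=2 acc=0x620 bytes_emitted=6
Padding '==': partial quartet acc=0x620 -> emit 62; bytes_emitted=7

Answer: 1A 18 F1 89 6E EB 62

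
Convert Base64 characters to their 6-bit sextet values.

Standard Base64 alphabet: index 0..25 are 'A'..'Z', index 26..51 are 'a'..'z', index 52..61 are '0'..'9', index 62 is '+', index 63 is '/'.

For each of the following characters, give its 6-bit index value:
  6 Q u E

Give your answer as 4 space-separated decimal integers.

'6': 0..9 range, 52 + ord('6') − ord('0') = 58
'Q': A..Z range, ord('Q') − ord('A') = 16
'u': a..z range, 26 + ord('u') − ord('a') = 46
'E': A..Z range, ord('E') − ord('A') = 4

Answer: 58 16 46 4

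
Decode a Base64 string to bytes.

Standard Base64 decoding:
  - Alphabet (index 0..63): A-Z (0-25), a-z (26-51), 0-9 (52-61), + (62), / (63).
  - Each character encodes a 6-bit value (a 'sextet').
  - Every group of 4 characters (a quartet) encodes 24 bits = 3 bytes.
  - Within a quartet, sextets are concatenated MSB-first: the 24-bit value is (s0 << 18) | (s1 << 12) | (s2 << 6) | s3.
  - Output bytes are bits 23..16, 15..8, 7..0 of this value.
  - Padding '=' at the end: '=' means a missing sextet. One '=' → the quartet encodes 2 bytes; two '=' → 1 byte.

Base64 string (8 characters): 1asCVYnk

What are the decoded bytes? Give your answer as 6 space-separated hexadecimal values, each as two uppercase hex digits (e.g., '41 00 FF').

After char 0 ('1'=53): chars_in_quartet=1 acc=0x35 bytes_emitted=0
After char 1 ('a'=26): chars_in_quartet=2 acc=0xD5A bytes_emitted=0
After char 2 ('s'=44): chars_in_quartet=3 acc=0x356AC bytes_emitted=0
After char 3 ('C'=2): chars_in_quartet=4 acc=0xD5AB02 -> emit D5 AB 02, reset; bytes_emitted=3
After char 4 ('V'=21): chars_in_quartet=1 acc=0x15 bytes_emitted=3
After char 5 ('Y'=24): chars_in_quartet=2 acc=0x558 bytes_emitted=3
After char 6 ('n'=39): chars_in_quartet=3 acc=0x15627 bytes_emitted=3
After char 7 ('k'=36): chars_in_quartet=4 acc=0x5589E4 -> emit 55 89 E4, reset; bytes_emitted=6

Answer: D5 AB 02 55 89 E4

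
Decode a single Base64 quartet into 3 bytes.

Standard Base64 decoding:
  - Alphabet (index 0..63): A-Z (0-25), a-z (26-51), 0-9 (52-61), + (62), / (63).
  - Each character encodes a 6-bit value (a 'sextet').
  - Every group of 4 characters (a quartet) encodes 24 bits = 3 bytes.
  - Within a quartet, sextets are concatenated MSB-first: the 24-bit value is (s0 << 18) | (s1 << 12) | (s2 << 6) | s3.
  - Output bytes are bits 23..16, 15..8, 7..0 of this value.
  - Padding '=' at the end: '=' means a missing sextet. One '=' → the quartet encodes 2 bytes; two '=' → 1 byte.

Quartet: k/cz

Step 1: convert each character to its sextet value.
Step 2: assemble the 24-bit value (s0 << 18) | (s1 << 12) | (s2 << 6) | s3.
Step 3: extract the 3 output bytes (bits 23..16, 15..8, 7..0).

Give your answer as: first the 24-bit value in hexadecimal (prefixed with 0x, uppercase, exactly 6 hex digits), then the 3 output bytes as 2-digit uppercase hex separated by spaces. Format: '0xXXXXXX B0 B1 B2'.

Answer: 0x93F733 93 F7 33

Derivation:
Sextets: k=36, /=63, c=28, z=51
24-bit: (36<<18) | (63<<12) | (28<<6) | 51
      = 0x900000 | 0x03F000 | 0x000700 | 0x000033
      = 0x93F733
Bytes: (v>>16)&0xFF=93, (v>>8)&0xFF=F7, v&0xFF=33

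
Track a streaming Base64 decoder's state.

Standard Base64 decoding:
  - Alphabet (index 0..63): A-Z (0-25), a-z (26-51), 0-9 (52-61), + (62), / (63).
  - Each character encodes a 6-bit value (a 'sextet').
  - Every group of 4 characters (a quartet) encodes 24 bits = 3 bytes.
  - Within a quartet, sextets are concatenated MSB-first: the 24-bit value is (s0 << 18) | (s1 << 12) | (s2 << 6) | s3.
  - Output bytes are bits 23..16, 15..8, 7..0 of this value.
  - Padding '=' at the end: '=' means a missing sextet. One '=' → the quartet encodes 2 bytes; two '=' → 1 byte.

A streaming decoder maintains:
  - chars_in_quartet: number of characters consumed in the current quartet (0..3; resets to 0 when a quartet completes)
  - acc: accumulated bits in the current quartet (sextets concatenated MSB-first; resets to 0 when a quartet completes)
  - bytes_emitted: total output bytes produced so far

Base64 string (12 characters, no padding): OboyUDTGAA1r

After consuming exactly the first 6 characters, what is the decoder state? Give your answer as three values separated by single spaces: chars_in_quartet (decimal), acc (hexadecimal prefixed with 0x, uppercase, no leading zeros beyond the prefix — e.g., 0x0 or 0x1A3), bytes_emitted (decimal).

Answer: 2 0x503 3

Derivation:
After char 0 ('O'=14): chars_in_quartet=1 acc=0xE bytes_emitted=0
After char 1 ('b'=27): chars_in_quartet=2 acc=0x39B bytes_emitted=0
After char 2 ('o'=40): chars_in_quartet=3 acc=0xE6E8 bytes_emitted=0
After char 3 ('y'=50): chars_in_quartet=4 acc=0x39BA32 -> emit 39 BA 32, reset; bytes_emitted=3
After char 4 ('U'=20): chars_in_quartet=1 acc=0x14 bytes_emitted=3
After char 5 ('D'=3): chars_in_quartet=2 acc=0x503 bytes_emitted=3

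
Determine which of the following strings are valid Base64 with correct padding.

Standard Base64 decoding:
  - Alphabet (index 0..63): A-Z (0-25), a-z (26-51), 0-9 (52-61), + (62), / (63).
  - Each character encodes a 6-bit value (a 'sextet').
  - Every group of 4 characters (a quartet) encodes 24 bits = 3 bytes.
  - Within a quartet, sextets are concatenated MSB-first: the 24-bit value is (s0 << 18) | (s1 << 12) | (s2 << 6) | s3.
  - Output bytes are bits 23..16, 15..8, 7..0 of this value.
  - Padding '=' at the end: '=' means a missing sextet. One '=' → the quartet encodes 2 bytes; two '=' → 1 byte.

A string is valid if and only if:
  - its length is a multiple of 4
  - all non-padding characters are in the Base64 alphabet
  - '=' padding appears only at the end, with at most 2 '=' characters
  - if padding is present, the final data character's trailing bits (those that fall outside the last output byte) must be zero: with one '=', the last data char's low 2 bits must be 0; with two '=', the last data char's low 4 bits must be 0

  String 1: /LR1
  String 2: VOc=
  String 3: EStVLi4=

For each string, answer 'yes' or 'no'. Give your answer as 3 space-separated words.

Answer: yes yes yes

Derivation:
String 1: '/LR1' → valid
String 2: 'VOc=' → valid
String 3: 'EStVLi4=' → valid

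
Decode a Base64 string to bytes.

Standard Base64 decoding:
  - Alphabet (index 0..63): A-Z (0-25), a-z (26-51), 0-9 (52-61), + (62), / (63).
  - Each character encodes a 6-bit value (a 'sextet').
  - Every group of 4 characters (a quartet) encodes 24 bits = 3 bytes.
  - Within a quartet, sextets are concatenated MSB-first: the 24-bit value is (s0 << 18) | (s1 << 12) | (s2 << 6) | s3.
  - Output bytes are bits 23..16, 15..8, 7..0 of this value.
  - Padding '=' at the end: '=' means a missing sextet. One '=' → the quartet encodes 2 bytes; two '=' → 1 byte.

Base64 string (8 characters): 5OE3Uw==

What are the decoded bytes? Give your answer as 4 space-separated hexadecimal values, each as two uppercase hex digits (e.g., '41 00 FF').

Answer: E4 E1 37 53

Derivation:
After char 0 ('5'=57): chars_in_quartet=1 acc=0x39 bytes_emitted=0
After char 1 ('O'=14): chars_in_quartet=2 acc=0xE4E bytes_emitted=0
After char 2 ('E'=4): chars_in_quartet=3 acc=0x39384 bytes_emitted=0
After char 3 ('3'=55): chars_in_quartet=4 acc=0xE4E137 -> emit E4 E1 37, reset; bytes_emitted=3
After char 4 ('U'=20): chars_in_quartet=1 acc=0x14 bytes_emitted=3
After char 5 ('w'=48): chars_in_quartet=2 acc=0x530 bytes_emitted=3
Padding '==': partial quartet acc=0x530 -> emit 53; bytes_emitted=4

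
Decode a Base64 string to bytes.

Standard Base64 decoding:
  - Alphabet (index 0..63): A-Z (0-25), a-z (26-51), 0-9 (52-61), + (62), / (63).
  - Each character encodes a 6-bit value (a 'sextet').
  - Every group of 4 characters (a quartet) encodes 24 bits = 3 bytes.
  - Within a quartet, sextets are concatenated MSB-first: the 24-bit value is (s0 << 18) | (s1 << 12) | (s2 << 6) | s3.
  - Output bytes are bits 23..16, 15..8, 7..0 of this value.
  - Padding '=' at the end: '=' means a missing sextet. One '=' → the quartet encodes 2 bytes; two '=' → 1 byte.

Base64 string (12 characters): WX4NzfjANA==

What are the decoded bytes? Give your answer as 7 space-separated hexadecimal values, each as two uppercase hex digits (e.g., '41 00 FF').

After char 0 ('W'=22): chars_in_quartet=1 acc=0x16 bytes_emitted=0
After char 1 ('X'=23): chars_in_quartet=2 acc=0x597 bytes_emitted=0
After char 2 ('4'=56): chars_in_quartet=3 acc=0x165F8 bytes_emitted=0
After char 3 ('N'=13): chars_in_quartet=4 acc=0x597E0D -> emit 59 7E 0D, reset; bytes_emitted=3
After char 4 ('z'=51): chars_in_quartet=1 acc=0x33 bytes_emitted=3
After char 5 ('f'=31): chars_in_quartet=2 acc=0xCDF bytes_emitted=3
After char 6 ('j'=35): chars_in_quartet=3 acc=0x337E3 bytes_emitted=3
After char 7 ('A'=0): chars_in_quartet=4 acc=0xCDF8C0 -> emit CD F8 C0, reset; bytes_emitted=6
After char 8 ('N'=13): chars_in_quartet=1 acc=0xD bytes_emitted=6
After char 9 ('A'=0): chars_in_quartet=2 acc=0x340 bytes_emitted=6
Padding '==': partial quartet acc=0x340 -> emit 34; bytes_emitted=7

Answer: 59 7E 0D CD F8 C0 34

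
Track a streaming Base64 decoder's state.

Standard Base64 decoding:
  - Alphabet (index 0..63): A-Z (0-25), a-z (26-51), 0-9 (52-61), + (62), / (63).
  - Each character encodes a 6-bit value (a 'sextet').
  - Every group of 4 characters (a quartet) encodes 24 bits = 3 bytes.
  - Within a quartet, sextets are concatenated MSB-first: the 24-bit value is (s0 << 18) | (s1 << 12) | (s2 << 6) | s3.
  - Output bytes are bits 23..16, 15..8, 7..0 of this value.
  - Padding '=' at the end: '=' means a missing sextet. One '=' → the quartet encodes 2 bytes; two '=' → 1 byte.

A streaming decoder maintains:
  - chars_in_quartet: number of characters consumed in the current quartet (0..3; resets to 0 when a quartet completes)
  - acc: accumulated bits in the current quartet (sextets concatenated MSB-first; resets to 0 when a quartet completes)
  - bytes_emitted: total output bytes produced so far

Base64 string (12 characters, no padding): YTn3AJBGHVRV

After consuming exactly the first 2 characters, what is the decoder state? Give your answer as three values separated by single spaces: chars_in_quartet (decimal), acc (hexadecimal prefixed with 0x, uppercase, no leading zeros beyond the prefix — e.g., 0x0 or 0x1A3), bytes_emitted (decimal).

After char 0 ('Y'=24): chars_in_quartet=1 acc=0x18 bytes_emitted=0
After char 1 ('T'=19): chars_in_quartet=2 acc=0x613 bytes_emitted=0

Answer: 2 0x613 0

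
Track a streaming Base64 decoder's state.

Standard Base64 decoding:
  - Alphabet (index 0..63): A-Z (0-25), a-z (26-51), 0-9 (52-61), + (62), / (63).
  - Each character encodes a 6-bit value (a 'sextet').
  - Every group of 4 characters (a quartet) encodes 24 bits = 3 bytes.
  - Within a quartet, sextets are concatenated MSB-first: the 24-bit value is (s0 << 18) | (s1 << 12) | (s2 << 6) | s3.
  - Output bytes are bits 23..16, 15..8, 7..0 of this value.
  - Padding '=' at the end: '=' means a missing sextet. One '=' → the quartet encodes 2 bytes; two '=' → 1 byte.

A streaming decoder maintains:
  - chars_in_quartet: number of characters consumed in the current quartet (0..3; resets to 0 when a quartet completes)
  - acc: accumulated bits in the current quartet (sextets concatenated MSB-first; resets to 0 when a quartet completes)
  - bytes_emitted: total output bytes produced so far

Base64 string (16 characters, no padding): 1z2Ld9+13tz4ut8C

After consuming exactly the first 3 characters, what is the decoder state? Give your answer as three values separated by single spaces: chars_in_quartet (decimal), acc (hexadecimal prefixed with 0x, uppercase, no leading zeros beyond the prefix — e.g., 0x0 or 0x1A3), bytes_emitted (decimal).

Answer: 3 0x35CF6 0

Derivation:
After char 0 ('1'=53): chars_in_quartet=1 acc=0x35 bytes_emitted=0
After char 1 ('z'=51): chars_in_quartet=2 acc=0xD73 bytes_emitted=0
After char 2 ('2'=54): chars_in_quartet=3 acc=0x35CF6 bytes_emitted=0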